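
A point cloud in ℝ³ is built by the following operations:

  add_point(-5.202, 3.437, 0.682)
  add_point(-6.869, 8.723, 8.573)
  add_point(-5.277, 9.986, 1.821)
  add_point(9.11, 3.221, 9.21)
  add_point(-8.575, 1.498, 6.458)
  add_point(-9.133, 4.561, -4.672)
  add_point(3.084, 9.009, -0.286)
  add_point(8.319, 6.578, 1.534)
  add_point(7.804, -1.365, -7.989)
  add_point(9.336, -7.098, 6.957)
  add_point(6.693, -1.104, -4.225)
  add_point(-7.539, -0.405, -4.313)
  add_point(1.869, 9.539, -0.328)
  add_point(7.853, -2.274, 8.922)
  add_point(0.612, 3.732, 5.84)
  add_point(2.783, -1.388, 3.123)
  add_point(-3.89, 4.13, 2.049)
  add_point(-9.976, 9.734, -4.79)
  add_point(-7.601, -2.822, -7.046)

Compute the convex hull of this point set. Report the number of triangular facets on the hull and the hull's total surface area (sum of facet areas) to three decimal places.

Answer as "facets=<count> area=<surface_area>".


13 of the 19 inputs are extreme points: [1, 2, 3, 4, 5, 6, 7, 8, 9, 12, 13, 17, 18].

Area of each hull facet:
  f1: (p18, p8, p17) → 100.0624
  f2: (p18, p8, p9) → 124.6458
  f3: (p4, p18, p9) → 139.1741
  f4: (p13, p3, p9) → 8.6446
  f5: (p13, p4, p9) → 42.0975
  f6: (p5, p18, p17) → 6.7199
  f7: (p5, p4, p17) → 28.9842
  f8: (p5, p4, p18) → 45.6571
  f9: (p7, p6, p8) → 37.5557
  f10: (p7, p3, p9) → 43.5791
  f11: (p7, p8, p9) → 87.0532
  f12: (p12, p7, p3) → 27.1662
  f13: (p12, p7, p6) → 1.0888
  f14: (p12, p2, p17) → 28.7618
  f15: (p12, p8, p17) → 90.3341
  f16: (p12, p6, p8) → 7.3114
  f17: (p1, p13, p3) → 47.4666
  f18: (p1, p13, p4) → 65.6777
  f19: (p1, p12, p3) → 83.5557
  f20: (p1, p12, p2) → 23.1153
  f21: (p1, p4, p17) → 51.4454
  f22: (p1, p2, p17) → 21.8913
Σ area = 1111.988

Euler characteristic 13−33+22 = 2 ✓

facets=22 area=1111.988


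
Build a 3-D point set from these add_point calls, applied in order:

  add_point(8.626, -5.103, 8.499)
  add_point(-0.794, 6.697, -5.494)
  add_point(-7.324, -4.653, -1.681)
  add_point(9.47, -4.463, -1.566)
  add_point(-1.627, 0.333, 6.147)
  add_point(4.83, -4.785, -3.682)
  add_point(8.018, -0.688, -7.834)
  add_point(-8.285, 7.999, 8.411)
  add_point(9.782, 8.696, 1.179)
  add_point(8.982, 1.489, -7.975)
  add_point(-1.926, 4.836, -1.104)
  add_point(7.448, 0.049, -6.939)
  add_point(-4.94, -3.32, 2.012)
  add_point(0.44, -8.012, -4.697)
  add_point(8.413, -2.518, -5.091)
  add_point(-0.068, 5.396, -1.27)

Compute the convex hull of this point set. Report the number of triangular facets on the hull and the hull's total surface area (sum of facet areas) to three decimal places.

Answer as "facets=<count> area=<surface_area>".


Points on the hull: [0, 1, 2, 3, 6, 7, 8, 9, 12, 13, 14] (11 of 16).

Area of each hull facet:
  f1: (p0, p8, p7) → 146.6868
  f2: (p1, p8, p7) → 100.0235
  f3: (p12, p0, p7) → 100.9377
  f4: (p3, p0, p8) → 67.3776
  f5: (p3, p0, p13) → 50.4447
  f6: (p2, p1, p13) → 60.0482
  f7: (p2, p0, p13) → 70.6000
  f8: (p2, p12, p0) → 21.9679
  f9: (p2, p1, p7) → 98.8935
  f10: (p2, p12, p7) → 26.7296
  f11: (p9, p1, p8) → 60.8762
  f12: (p9, p3, p8) → 50.5081
  f13: (p6, p9, p3) → 8.0191
  f14: (p6, p1, p13) → 63.7252
  f15: (p6, p9, p1) → 13.5140
  f16: (p14, p3, p13) → 20.0857
  f17: (p14, p6, p13) → 15.5880
  f18: (p14, p6, p3) → 1.1040
Σ area = 977.130

Euler: V−E+F = 11−27+18 = 2.

facets=18 area=977.130


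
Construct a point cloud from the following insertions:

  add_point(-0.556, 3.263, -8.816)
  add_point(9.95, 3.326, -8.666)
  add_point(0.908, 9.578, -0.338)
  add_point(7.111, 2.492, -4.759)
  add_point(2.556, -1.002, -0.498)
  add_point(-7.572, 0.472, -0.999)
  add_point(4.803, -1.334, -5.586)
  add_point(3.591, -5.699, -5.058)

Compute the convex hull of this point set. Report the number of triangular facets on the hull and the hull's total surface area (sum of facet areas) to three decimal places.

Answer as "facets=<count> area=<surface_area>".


facets=10 area=402.997

Hull vertices (7/8): indices [0, 1, 2, 3, 4, 5, 7].

Triangle areas on the boundary:
  f1: (p0, p7, p5) → 56.0062
  f2: (p0, p7, p1) → 51.0562
  f3: (p0, p2, p5) → 54.7288
  f4: (p0, p2, p1) → 55.4167
  f5: (p4, p7, p5) → 33.1046
  f6: (p4, p2, p5) → 52.4499
  f7: (p3, p2, p1) → 20.9781
  f8: (p3, p4, p2) → 35.4727
  f9: (p3, p7, p1) → 20.4096
  f10: (p3, p4, p7) → 23.3740
Σ area = 402.997

Euler: V−E+F = 7−15+10 = 2.


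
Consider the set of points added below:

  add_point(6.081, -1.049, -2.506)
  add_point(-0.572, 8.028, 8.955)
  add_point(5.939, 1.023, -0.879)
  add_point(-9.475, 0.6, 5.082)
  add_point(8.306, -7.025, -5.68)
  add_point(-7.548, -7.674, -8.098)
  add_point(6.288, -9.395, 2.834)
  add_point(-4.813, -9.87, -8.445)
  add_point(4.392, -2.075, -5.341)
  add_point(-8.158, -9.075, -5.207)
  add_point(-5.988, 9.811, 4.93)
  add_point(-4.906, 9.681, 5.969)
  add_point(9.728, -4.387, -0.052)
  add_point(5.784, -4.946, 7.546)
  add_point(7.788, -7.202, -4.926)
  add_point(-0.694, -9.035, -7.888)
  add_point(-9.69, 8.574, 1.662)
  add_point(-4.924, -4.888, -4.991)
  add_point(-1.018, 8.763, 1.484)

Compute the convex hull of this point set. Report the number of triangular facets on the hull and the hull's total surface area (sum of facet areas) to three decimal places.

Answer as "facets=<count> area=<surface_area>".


Points on the hull: [1, 2, 3, 4, 5, 6, 7, 8, 9, 10, 11, 12, 13, 15, 16, 18] (16 of 19).

Area of each hull facet:
  f1: (p9, p3, p16) → 57.8179
  f2: (p13, p1, p12) → 60.6096
  f3: (p13, p3, p1) → 85.7924
  f4: (p5, p8, p16) → 119.9189
  f5: (p5, p9, p16) → 31.0033
  f6: (p5, p9, p7) → 5.7592
  f7: (p10, p3, p16) → 22.0661
  f8: (p18, p8, p16) → 55.7386
  f9: (p18, p10, p16) → 15.3476
  f10: (p6, p9, p3) → 113.2968
  f11: (p6, p13, p3) → 52.3517
  f12: (p6, p9, p7) → 37.3878
  f13: (p6, p13, p12) → 21.5827
  f14: (p6, p4, p12) → 21.4237
  f15: (p15, p4, p8) → 27.3373
  f16: (p15, p5, p7) → 5.8723
  f17: (p15, p5, p8) → 28.6220
  f18: (p15, p6, p7) → 20.9722
  f19: (p15, p6, p4) → 42.9301
  f20: (p2, p18, p8) → 27.6976
  f21: (p2, p4, p12) → 21.1158
  f22: (p2, p4, p8) → 17.0111
  f23: (p2, p1, p12) → 36.6553
  f24: (p2, p18, p1) → 39.8829
  f25: (p11, p18, p1) → 16.3788
  f26: (p11, p18, p10) → 4.5187
  f27: (p11, p3, p1) → 27.8992
  f28: (p11, p10, p3) → 7.3165
Σ area = 1024.306

Euler characteristic 16−42+28 = 2 ✓

facets=28 area=1024.306


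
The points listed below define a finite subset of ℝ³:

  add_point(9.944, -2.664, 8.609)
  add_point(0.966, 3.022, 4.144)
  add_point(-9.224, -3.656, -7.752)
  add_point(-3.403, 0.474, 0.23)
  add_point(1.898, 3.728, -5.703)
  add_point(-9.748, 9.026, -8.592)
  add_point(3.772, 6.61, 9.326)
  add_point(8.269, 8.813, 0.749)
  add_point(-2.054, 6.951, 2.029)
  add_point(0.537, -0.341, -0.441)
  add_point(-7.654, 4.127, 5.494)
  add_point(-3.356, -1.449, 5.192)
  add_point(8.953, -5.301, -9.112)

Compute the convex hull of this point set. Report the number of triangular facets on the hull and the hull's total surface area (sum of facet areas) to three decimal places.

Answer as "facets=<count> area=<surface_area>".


8 of the 13 inputs are extreme points: [0, 2, 5, 6, 7, 10, 11, 12].

Triangle areas on the boundary:
  f1: (p10, p6, p5) → 86.6265
  f2: (p10, p6, p0) → 64.9323
  f3: (p7, p6, p5) → 100.7860
  f4: (p7, p12, p5) → 170.5918
  f5: (p7, p6, p0) → 55.0240
  f6: (p7, p12, p0) → 112.8653
  f7: (p2, p12, p5) → 115.4833
  f8: (p2, p10, p5) → 88.1271
  f9: (p2, p12, p0) → 164.1173
  f10: (p11, p10, p0) → 37.0118
  f11: (p11, p2, p0) → 79.0698
  f12: (p11, p2, p10) → 50.4734
Σ area = 1125.109

Euler characteristic 8−18+12 = 2 ✓

facets=12 area=1125.109


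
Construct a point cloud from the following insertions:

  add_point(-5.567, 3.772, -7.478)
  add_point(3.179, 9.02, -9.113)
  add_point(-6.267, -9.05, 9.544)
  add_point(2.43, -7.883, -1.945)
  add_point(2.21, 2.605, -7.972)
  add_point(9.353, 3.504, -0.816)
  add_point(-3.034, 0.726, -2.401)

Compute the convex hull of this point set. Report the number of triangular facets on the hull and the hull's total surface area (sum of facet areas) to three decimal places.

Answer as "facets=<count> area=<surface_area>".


facets=8 area=593.649

6 of the 7 inputs are extreme points: [0, 1, 2, 3, 4, 5].

Triangle areas on the boundary:
  f1: (p1, p5, p2) → 128.9029
  f2: (p0, p1, p2) → 97.8052
  f3: (p3, p5, p2) → 91.8137
  f4: (p3, p0, p2) → 109.6539
  f5: (p4, p0, p1) → 25.9509
  f6: (p4, p3, p0) → 47.3483
  f7: (p4, p1, p5) → 33.3568
  f8: (p4, p3, p5) → 58.8172
Σ area = 593.649

Euler: V−E+F = 6−12+8 = 2.


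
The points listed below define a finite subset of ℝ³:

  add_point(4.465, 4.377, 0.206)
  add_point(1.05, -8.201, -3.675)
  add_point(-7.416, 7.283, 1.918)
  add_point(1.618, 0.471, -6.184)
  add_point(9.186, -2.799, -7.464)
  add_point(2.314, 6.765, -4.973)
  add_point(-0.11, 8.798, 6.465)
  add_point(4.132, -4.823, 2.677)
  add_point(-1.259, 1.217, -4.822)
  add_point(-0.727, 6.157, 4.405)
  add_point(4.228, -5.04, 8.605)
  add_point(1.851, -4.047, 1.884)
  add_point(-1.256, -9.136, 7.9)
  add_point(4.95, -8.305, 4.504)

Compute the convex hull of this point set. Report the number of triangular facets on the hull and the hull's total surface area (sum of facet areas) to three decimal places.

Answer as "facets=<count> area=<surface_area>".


Hull vertices (11/14): indices [0, 1, 2, 3, 4, 5, 6, 8, 10, 12, 13].

Facet areas (half cross-product norm):
  f1: (p6, p12, p2) → 77.4131
  f2: (p1, p12, p2) → 103.8852
  f3: (p5, p6, p2) → 48.3617
  f4: (p10, p6, p12) → 47.9317
  f5: (p0, p5, p4) → 34.5404
  f6: (p0, p5, p6) → 26.5270
  f7: (p0, p10, p4) → 72.6604
  f8: (p0, p10, p6) → 55.9961
  f9: (p3, p1, p4) → 36.2651
  f10: (p3, p5, p4) → 25.5382
  f11: (p13, p10, p4) → 32.3832
  f12: (p13, p10, p12) → 17.1342
  f13: (p13, p1, p4) → 47.4628
  f14: (p13, p1, p12) → 32.2221
  f15: (p8, p1, p2) → 43.0326
  f16: (p8, p3, p1) → 14.7695
  f17: (p8, p5, p2) → 35.7804
  f18: (p8, p3, p5) → 10.3129
Σ area = 762.217

Check V−E+F: 11 − 27 + 18 = 2.

facets=18 area=762.217


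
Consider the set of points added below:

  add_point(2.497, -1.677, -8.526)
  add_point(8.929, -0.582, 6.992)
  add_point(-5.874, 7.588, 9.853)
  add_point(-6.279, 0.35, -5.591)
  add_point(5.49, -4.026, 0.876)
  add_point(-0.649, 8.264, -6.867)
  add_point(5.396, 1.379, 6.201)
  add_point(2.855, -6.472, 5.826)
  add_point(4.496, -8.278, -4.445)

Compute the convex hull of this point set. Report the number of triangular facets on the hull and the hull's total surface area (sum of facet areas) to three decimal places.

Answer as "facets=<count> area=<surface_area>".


Extreme-point indices: [0, 1, 2, 3, 5, 7, 8] — 7 of 9 on the boundary.

Per-facet area ½‖(b−a)×(c−a)‖:
  f1: (p2, p5, p3) → 81.1505
  f2: (p2, p5, p1) → 137.8877
  f3: (p0, p5, p1) → 88.4876
  f4: (p0, p8, p1) → 57.9749
  f5: (p0, p5, p3) → 42.5262
  f6: (p0, p8, p3) → 36.7579
  f7: (p7, p2, p3) → 121.1427
  f8: (p7, p8, p3) → 72.3188
  f9: (p7, p2, p1) → 70.6604
  f10: (p7, p8, p1) → 44.6365
Σ area = 753.543

Euler: V−E+F = 7−15+10 = 2.

facets=10 area=753.543


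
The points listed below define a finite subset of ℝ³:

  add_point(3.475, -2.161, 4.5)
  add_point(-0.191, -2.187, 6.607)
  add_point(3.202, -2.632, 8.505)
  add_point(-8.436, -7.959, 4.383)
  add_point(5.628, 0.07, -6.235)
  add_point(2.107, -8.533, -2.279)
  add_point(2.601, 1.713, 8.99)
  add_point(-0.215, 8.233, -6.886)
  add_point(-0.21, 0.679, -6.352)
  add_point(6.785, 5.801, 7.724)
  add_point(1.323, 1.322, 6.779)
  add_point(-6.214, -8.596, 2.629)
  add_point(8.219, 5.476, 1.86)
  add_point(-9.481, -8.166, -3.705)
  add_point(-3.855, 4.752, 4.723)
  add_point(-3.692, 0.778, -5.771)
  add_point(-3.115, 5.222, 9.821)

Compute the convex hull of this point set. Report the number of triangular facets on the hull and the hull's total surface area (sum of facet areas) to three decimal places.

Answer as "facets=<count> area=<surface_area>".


Points on the hull: [2, 3, 4, 5, 6, 7, 8, 9, 11, 12, 13, 14, 15, 16] (14 of 17).

Triangle areas on the boundary:
  f1: (p4, p7, p12) → 49.2588
  f2: (p14, p7, p13) → 102.6115
  f3: (p14, p16, p13) → 33.1004
  f4: (p14, p16, p7) → 17.8611
  f5: (p3, p16, p13) → 56.3081
  f6: (p3, p2, p16) → 67.0678
  f7: (p9, p2, p12) → 27.5771
  f8: (p9, p7, p12) → 32.4294
  f9: (p9, p16, p7) → 80.9086
  f10: (p8, p4, p13) → 29.8127
  f11: (p8, p4, p7) → 22.1054
  f12: (p11, p3, p13) → 10.2032
  f13: (p11, p3, p2) → 17.9597
  f14: (p5, p2, p12) → 71.1284
  f15: (p5, p4, p12) → 49.4933
  f16: (p5, p11, p2) → 55.5167
  f17: (p5, p4, p13) → 56.7930
  f18: (p5, p11, p13) → 34.4325
  f19: (p6, p2, p16) → 11.4600
  f20: (p6, p9, p16) → 19.5147
  f21: (p6, p9, p2) → 10.9940
  f22: (p15, p7, p13) → 6.6224
  f23: (p15, p8, p13) → 16.2000
  f24: (p15, p8, p7) → 13.3699
Σ area = 892.729

Check V−E+F: 14 − 36 + 24 = 2.

facets=24 area=892.729


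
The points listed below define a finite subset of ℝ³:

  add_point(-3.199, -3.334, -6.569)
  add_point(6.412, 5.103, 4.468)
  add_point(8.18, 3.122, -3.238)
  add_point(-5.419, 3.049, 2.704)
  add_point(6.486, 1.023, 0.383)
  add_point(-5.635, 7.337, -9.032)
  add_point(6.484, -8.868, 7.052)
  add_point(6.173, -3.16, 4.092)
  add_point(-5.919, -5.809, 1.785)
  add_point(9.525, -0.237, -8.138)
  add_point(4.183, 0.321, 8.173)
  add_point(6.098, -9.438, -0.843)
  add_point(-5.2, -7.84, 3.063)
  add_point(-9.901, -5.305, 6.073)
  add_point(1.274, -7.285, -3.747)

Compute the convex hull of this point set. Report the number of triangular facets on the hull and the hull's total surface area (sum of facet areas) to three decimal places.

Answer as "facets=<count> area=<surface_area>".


Hull vertices (12/15): indices [0, 1, 2, 3, 5, 6, 9, 10, 11, 12, 13, 14].

Area of each hull facet:
  f1: (p6, p10, p13) → 72.2171
  f2: (p0, p5, p13) → 79.0168
  f3: (p0, p5, p9) → 73.9267
  f4: (p3, p5, p13) → 50.6810
  f5: (p3, p10, p13) → 57.2512
  f6: (p2, p5, p9) → 47.3467
  f7: (p12, p6, p13) → 30.3984
  f8: (p12, p0, p13) → 30.3024
  f9: (p11, p6, p9) → 41.2103
  f10: (p11, p12, p6) → 45.7854
  f11: (p1, p3, p5) → 75.4903
  f12: (p1, p3, p10) → 36.2035
  f13: (p1, p2, p5) → 63.1435
  f14: (p1, p6, p10) → 25.3993
  f15: (p1, p6, p9) → 97.4767
  f16: (p1, p2, p9) → 8.2965
  f17: (p14, p0, p9) → 38.6041
  f18: (p14, p11, p9) → 34.7804
  f19: (p14, p12, p0) → 30.8393
  f20: (p14, p11, p12) → 27.9030
Σ area = 966.272

Euler characteristic 12−30+20 = 2 ✓

facets=20 area=966.272


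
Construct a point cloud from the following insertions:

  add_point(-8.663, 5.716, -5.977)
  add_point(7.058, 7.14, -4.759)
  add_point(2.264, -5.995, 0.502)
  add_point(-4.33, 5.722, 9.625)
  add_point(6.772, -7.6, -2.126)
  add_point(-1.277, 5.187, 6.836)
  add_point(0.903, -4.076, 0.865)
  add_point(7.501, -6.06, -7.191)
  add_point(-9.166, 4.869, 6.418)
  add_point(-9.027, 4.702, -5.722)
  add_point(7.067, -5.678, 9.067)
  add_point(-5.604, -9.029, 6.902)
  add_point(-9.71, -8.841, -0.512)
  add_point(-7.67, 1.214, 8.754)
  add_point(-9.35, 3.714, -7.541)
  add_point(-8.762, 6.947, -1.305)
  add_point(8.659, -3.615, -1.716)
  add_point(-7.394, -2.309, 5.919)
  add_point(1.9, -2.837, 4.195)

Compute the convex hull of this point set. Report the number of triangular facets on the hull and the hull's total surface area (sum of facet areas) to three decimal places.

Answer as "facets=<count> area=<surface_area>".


14 of the 19 inputs are extreme points: [0, 1, 3, 4, 5, 7, 8, 10, 11, 12, 13, 14, 15, 16].

Area of each hull facet:
  f1: (p10, p1, p16) → 56.8740
  f2: (p7, p14, p12) → 126.9403
  f3: (p7, p1, p16) → 34.2573
  f4: (p7, p1, p14) → 111.8786
  f5: (p8, p14, p12) → 91.7462
  f6: (p5, p1, p3) → 9.9000
  f7: (p5, p10, p3) → 26.0818
  f8: (p5, p10, p1) → 99.3912
  f9: (p4, p10, p16) → 24.3252
  f10: (p4, p7, p16) → 11.5156
  f11: (p4, p11, p10) → 73.4710
  f12: (p4, p7, p12) → 42.9758
  f13: (p4, p11, p12) → 64.6956
  f14: (p15, p8, p14) → 19.2893
  f15: (p15, p1, p3) → 94.6586
  f16: (p15, p8, p3) → 20.9950
  f17: (p13, p10, p3) → 45.2657
  f18: (p13, p11, p10) → 70.2244
  f19: (p13, p8, p3) → 12.1397
  f20: (p13, p8, p12) → 31.1392
  f21: (p13, p11, p12) → 44.9496
  f22: (p0, p1, p14) → 19.3268
  f23: (p0, p15, p14) → 4.1105
  f24: (p0, p15, p1) → 38.1411
Σ area = 1174.292

Euler: V−E+F = 14−36+24 = 2.

facets=24 area=1174.292


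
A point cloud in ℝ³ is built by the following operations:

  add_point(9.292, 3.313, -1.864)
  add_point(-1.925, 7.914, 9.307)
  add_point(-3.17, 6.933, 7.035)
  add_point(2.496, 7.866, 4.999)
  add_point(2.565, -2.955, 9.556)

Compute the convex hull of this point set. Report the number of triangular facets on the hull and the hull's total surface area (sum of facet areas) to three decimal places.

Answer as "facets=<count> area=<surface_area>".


Extreme-point indices: [0, 1, 2, 3, 4] — 5 of 5 on the boundary.

Triangle areas on the boundary:
  f1: (p4, p0, p2) → 81.7456
  f2: (p1, p4, p2) → 16.1361
  f3: (p3, p0, p2) → 21.8286
  f4: (p3, p1, p2) → 8.2718
  f5: (p3, p4, p0) → 62.0040
  f6: (p3, p1, p4) → 34.9994
Σ area = 224.985

Check V−E+F: 5 − 9 + 6 = 2.

facets=6 area=224.985


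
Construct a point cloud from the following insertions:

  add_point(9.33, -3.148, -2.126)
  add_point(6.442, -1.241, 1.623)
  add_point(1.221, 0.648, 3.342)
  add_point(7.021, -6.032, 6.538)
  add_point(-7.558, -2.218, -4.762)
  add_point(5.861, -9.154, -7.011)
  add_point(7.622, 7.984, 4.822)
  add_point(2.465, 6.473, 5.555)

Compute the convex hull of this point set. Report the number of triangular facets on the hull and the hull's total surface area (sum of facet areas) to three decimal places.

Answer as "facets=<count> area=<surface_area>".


Hull vertices (7/8): indices [0, 2, 3, 4, 5, 6, 7].

Per-facet area ½‖(b−a)×(c−a)‖:
  f1: (p3, p6, p0) → 60.2259
  f2: (p7, p6, p4) → 35.4588
  f3: (p7, p3, p6) → 36.1377
  f4: (p5, p6, p4) → 147.5103
  f5: (p5, p6, p0) → 30.0065
  f6: (p5, p3, p4) → 104.9606
  f7: (p5, p3, p0) → 39.0382
  f8: (p2, p3, p4) → 50.0754
  f9: (p2, p7, p4) → 31.7029
  f10: (p2, p7, p3) → 27.2305
Σ area = 562.347

Check V−E+F: 7 − 15 + 10 = 2.

facets=10 area=562.347


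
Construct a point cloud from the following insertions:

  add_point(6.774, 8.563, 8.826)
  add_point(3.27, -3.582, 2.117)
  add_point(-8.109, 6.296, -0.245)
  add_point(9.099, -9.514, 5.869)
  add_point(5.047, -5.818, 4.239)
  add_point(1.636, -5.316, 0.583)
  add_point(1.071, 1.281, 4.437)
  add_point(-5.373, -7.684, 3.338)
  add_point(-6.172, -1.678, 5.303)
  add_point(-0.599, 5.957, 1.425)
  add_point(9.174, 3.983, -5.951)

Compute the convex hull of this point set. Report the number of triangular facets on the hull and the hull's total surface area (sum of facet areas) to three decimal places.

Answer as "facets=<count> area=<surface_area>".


Hull vertices (7/11): indices [0, 2, 3, 5, 7, 8, 10].

Per-facet area ½‖(b−a)×(c−a)‖:
  f1: (p0, p10, p2) → 126.3919
  f2: (p0, p3, p10) → 128.5671
  f3: (p7, p10, p2) → 131.4596
  f4: (p5, p3, p10) → 68.0684
  f5: (p5, p7, p10) → 27.2454
  f6: (p5, p7, p3) → 37.2085
  f7: (p8, p0, p2) → 81.5176
  f8: (p8, p7, p2) → 24.9781
  f9: (p8, p0, p3) → 132.0553
  f10: (p8, p7, p3) → 46.3249
Σ area = 803.816

Euler: V−E+F = 7−15+10 = 2.

facets=10 area=803.816


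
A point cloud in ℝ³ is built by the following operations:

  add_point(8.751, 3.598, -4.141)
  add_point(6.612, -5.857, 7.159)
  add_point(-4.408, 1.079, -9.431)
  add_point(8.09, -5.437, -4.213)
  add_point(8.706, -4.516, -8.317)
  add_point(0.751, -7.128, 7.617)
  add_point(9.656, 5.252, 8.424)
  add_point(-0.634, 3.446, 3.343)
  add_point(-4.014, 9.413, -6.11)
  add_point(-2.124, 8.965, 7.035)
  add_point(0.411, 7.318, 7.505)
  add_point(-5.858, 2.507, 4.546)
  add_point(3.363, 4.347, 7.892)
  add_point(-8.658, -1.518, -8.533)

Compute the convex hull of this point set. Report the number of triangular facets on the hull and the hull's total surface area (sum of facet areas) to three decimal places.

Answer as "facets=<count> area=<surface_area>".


facets=22 area=1047.447

Extreme-point indices: [0, 1, 2, 3, 4, 5, 6, 8, 9, 10, 11, 12, 13] — 13 of 14 on the boundary.

Per-facet area ½‖(b−a)×(c−a)‖:
  f1: (p11, p8, p13) → 72.1093
  f2: (p11, p5, p13) → 83.7825
  f3: (p2, p8, p13) → 20.3219
  f4: (p2, p4, p13) → 30.0921
  f5: (p2, p4, p8) → 61.3731
  f6: (p0, p8, p6) → 88.9916
  f7: (p0, p4, p6) → 47.6885
  f8: (p0, p4, p8) → 61.7153
  f9: (p1, p5, p6) → 31.1162
  f10: (p9, p8, p6) → 79.8383
  f11: (p9, p11, p8) → 48.8852
  f12: (p9, p11, p5) → 45.0876
  f13: (p3, p1, p5) → 33.7504
  f14: (p3, p5, p13) → 120.0075
  f15: (p3, p4, p13) → 37.2894
  f16: (p3, p4, p6) → 28.7635
  f17: (p3, p1, p6) → 66.4354
  f18: (p12, p5, p6) → 35.0471
  f19: (p10, p9, p5) → 18.3304
  f20: (p10, p12, p5) → 20.9828
  f21: (p10, p9, p6) → 5.1025
  f22: (p10, p12, p6) → 10.7363
Σ area = 1047.447

Euler characteristic 13−33+22 = 2 ✓


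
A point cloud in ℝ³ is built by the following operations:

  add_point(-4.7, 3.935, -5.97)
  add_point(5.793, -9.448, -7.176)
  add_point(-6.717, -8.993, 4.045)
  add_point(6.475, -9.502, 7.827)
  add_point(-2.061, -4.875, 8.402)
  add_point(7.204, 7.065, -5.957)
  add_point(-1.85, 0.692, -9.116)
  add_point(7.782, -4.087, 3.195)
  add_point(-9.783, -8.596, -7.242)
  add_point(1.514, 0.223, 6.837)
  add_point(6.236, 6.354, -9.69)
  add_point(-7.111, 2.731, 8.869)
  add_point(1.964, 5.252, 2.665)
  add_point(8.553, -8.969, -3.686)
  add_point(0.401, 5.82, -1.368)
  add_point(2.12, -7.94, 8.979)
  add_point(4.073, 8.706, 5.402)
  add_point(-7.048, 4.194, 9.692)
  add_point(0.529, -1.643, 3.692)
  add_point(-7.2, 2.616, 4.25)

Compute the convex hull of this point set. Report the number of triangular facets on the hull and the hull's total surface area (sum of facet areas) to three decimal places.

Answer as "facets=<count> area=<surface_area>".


facets=28 area=1274.717

Points on the hull: [0, 1, 2, 3, 4, 5, 6, 7, 8, 10, 11, 13, 15, 16, 17, 19] (16 of 20).

Area of each hull facet:
  f1: (p1, p10, p13) → 35.8167
  f2: (p0, p10, p16) → 83.1493
  f3: (p5, p10, p13) → 31.8518
  f4: (p5, p10, p16) → 11.5423
  f5: (p17, p15, p16) → 93.7092
  f6: (p17, p0, p16) → 89.8107
  f7: (p3, p15, p16) → 40.3043
  f8: (p3, p1, p13) → 19.8608
  f9: (p6, p0, p8) → 32.9973
  f10: (p6, p0, p10) → 26.2106
  f11: (p6, p1, p8) → 77.1598
  f12: (p6, p1, p10) → 63.4850
  f13: (p4, p17, p15) → 12.8941
  f14: (p19, p0, p8) → 71.5526
  f15: (p19, p17, p8) → 22.3381
  f16: (p19, p17, p0) → 14.0261
  f17: (p7, p5, p16) → 74.9525
  f18: (p7, p3, p16) → 40.7110
  f19: (p7, p5, p13) → 61.0270
  f20: (p7, p3, p13) → 30.5194
  f21: (p2, p1, p8) → 87.9510
  f22: (p2, p3, p1) → 97.7410
  f23: (p2, p3, p15) → 18.5956
  f24: (p2, p4, p15) → 19.2362
  f25: (p2, p4, p17) → 38.3340
  f26: (p11, p17, p8) → 7.3251
  f27: (p11, p2, p8) → 70.1291
  f28: (p11, p2, p17) → 1.4865
Σ area = 1274.717

Euler: V−E+F = 16−42+28 = 2.


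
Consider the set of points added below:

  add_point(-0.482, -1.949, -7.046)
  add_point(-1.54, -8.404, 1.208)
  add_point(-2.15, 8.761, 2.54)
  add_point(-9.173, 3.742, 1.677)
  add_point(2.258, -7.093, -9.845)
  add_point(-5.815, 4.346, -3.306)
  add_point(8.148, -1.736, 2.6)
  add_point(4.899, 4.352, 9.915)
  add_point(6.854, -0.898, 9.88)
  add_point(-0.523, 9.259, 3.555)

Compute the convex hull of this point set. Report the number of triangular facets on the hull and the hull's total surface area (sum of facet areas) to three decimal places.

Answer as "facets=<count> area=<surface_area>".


facets=16 area=704.339

10 of the 10 inputs are extreme points: [0, 1, 2, 3, 4, 5, 6, 7, 8, 9].

Per-facet area ½‖(b−a)×(c−a)‖:
  f1: (p4, p1, p3) → 83.9052
  f2: (p4, p1, p6) → 67.9894
  f3: (p8, p1, p3) → 100.8006
  f4: (p8, p1, p6) → 44.0358
  f5: (p5, p4, p3) → 38.4791
  f6: (p5, p2, p3) → 23.7003
  f7: (p7, p8, p6) → 20.5328
  f8: (p7, p8, p3) → 44.1014
  f9: (p0, p5, p4) → 5.6623
  f10: (p9, p7, p6) → 48.7282
  f11: (p9, p4, p6) → 103.2080
  f12: (p9, p2, p3) → 4.3680
  f13: (p9, p7, p3) → 47.9803
  f14: (p9, p0, p4) → 23.9982
  f15: (p9, p5, p2) → 4.0223
  f16: (p9, p0, p5) → 42.8271
Σ area = 704.339

Euler: V−E+F = 10−24+16 = 2.


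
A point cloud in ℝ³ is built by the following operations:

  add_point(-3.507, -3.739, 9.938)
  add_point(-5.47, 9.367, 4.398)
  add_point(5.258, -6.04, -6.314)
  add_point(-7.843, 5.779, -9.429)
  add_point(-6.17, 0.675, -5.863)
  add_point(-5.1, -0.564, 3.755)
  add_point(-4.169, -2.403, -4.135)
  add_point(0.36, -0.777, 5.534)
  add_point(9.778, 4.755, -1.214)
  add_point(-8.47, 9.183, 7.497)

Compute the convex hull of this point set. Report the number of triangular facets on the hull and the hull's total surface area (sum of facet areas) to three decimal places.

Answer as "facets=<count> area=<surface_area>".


facets=14 area=822.093

Extreme-point indices: [0, 1, 2, 3, 4, 5, 6, 8, 9] — 9 of 10 on the boundary.

Area of each hull facet:
  f1: (p3, p2, p8) → 111.3152
  f2: (p0, p8, p9) → 131.0022
  f3: (p0, p2, p8) → 113.7874
  f4: (p1, p8, p9) → 18.9541
  f5: (p1, p3, p9) → 25.8756
  f6: (p1, p3, p8) → 118.8047
  f7: (p5, p0, p9) → 38.5569
  f8: (p6, p0, p2) → 72.4830
  f9: (p4, p5, p0) → 12.2591
  f10: (p4, p6, p0) → 24.5557
  f11: (p4, p3, p9) → 51.5938
  f12: (p4, p5, p9) → 52.5464
  f13: (p4, p3, p2) → 34.0207
  f14: (p4, p6, p2) → 16.3384
Σ area = 822.093

Euler: V−E+F = 9−21+14 = 2.


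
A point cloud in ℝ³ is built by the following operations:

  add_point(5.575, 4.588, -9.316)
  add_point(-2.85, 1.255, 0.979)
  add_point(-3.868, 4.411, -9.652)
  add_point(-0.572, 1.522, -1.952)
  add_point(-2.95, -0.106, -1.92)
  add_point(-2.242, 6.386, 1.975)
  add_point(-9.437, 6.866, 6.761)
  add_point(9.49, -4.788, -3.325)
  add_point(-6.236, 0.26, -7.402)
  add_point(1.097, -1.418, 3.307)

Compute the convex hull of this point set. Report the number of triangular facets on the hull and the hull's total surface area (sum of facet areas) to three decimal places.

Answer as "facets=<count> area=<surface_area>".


Points on the hull: [0, 2, 5, 6, 7, 8, 9] (7 of 10).

Facet areas (half cross-product norm):
  f1: (p8, p2, p6) → 41.6997
  f2: (p8, p0, p7) → 74.9841
  f3: (p8, p0, p2) → 22.3208
  f4: (p5, p0, p7) → 81.0571
  f5: (p5, p2, p6) → 46.3699
  f6: (p5, p0, p2) → 55.3943
  f7: (p9, p8, p6) → 86.4130
  f8: (p9, p8, p7) → 73.3627
  f9: (p9, p5, p6) → 35.6093
  f10: (p9, p5, p7) → 42.4754
Σ area = 559.686

Euler: V−E+F = 7−15+10 = 2.

facets=10 area=559.686


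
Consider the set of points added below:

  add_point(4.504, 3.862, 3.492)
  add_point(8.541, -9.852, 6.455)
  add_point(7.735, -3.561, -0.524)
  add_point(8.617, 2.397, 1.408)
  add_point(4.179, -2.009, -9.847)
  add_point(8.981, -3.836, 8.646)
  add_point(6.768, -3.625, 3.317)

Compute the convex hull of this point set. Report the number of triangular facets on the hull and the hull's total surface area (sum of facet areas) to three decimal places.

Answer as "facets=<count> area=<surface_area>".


6 of the 7 inputs are extreme points: [0, 1, 2, 3, 4, 5].

Per-facet area ½‖(b−a)×(c−a)‖:
  f1: (p0, p1, p4) → 104.5475
  f2: (p0, p1, p5) → 28.5833
  f3: (p3, p1, p5) → 28.7311
  f4: (p3, p0, p4) → 30.5960
  f5: (p3, p0, p5) → 23.0152
  f6: (p2, p1, p4) → 27.5325
  f7: (p2, p3, p4) → 31.3771
  f8: (p2, p3, p1) → 27.4579
Σ area = 301.841

Euler: V−E+F = 6−12+8 = 2.

facets=8 area=301.841


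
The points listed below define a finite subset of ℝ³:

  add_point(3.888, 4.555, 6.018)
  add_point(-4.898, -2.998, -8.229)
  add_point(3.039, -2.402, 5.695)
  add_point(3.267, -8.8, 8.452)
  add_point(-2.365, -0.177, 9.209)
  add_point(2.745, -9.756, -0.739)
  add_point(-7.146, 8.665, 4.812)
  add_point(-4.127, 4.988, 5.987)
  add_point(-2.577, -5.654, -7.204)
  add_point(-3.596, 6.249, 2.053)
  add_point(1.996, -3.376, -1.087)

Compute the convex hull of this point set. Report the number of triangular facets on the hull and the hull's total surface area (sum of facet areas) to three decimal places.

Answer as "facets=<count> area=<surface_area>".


9 of the 11 inputs are extreme points: [0, 1, 3, 4, 5, 6, 8, 9, 10].

Per-facet area ½‖(b−a)×(c−a)‖:
  f1: (p3, p5, p0) → 62.7147
  f2: (p9, p0, p6) → 19.7139
  f3: (p9, p1, p6) → 26.9348
  f4: (p9, p1, p0) → 57.3973
  f5: (p10, p5, p0) → 25.7817
  f6: (p10, p1, p0) → 44.2894
  f7: (p4, p1, p6) → 92.5443
  f8: (p4, p3, p1) → 91.4085
  f9: (p4, p0, p6) → 44.5895
  f10: (p4, p3, p0) → 43.6861
  f11: (p8, p10, p5) → 25.2399
  f12: (p8, p10, p1) → 13.5981
  f13: (p8, p3, p5) → 31.8267
  f14: (p8, p3, p1) → 24.7984
Σ area = 604.523

Check V−E+F: 9 − 21 + 14 = 2.

facets=14 area=604.523


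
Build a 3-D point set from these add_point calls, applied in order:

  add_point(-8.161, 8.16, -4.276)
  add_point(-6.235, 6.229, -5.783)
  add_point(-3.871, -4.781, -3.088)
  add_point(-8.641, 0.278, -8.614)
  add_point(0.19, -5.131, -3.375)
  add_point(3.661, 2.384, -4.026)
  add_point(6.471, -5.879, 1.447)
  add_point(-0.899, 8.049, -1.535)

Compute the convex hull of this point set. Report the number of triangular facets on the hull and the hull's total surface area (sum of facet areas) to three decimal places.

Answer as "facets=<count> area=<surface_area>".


Hull vertices (8/8): indices [0, 1, 2, 3, 4, 5, 6, 7].

Area of each hull facet:
  f1: (p1, p0, p3) → 9.4092
  f2: (p5, p1, p3) → 37.6320
  f3: (p2, p0, p3) → 39.4270
  f4: (p2, p0, p6) → 70.7417
  f5: (p7, p1, p0) → 10.9965
  f6: (p7, p5, p1) → 27.0773
  f7: (p7, p0, p6) → 53.6189
  f8: (p7, p5, p6) → 32.2337
  f9: (p4, p2, p3) → 15.2861
  f10: (p4, p2, p6) → 10.7428
  f11: (p4, p5, p3) → 47.7147
  f12: (p4, p5, p6) → 32.3715
Σ area = 387.251

Check V−E+F: 8 − 18 + 12 = 2.

facets=12 area=387.251


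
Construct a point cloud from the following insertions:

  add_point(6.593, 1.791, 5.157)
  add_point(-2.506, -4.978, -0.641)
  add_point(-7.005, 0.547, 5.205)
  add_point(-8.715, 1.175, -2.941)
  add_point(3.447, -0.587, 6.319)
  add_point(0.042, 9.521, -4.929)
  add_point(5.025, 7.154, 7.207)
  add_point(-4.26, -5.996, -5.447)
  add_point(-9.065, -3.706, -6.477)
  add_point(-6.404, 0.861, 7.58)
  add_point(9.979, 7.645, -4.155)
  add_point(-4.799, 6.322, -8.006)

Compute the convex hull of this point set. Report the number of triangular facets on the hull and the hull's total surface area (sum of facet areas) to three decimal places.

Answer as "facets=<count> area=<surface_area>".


Points on the hull: [0, 1, 2, 3, 4, 5, 6, 7, 8, 9, 10, 11] (12 of 12).

Triangle areas on the boundary:
  f1: (p11, p5, p10) → 24.7902
  f2: (p11, p9, p5) → 53.2925
  f3: (p7, p11, p8) → 29.7619
  f4: (p7, p11, p10) → 96.5108
  f5: (p6, p4, p9) → 39.8620
  f6: (p6, p5, p10) → 59.7224
  f7: (p6, p9, p5) → 84.9526
  f8: (p3, p11, p8) → 24.4234
  f9: (p3, p11, p9) → 37.8613
  f10: (p1, p4, p9) → 46.0931
  f11: (p1, p9, p8) → 47.3632
  f12: (p1, p7, p8) → 13.0169
  f13: (p0, p6, p10) → 34.0688
  f14: (p0, p6, p4) → 11.9285
  f15: (p0, p7, p10) → 97.7953
  f16: (p0, p1, p4) → 18.0222
  f17: (p0, p1, p7) → 21.4605
  f18: (p2, p9, p8) → 3.5198
  f19: (p2, p3, p8) → 21.4826
  f20: (p2, p3, p9) → 2.1172
Σ area = 768.045

Euler characteristic 12−30+20 = 2 ✓

facets=20 area=768.045


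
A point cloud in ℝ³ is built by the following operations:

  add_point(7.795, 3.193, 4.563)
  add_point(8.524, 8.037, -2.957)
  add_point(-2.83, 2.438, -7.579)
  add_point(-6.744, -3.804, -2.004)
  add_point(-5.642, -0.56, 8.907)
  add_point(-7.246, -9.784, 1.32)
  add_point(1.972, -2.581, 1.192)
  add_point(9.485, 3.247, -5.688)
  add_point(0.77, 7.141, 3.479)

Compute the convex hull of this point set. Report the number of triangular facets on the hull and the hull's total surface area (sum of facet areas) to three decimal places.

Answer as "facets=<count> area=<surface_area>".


9 of the 9 inputs are extreme points: [0, 1, 2, 3, 4, 5, 6, 7, 8].

Area of each hull facet:
  f1: (p2, p7, p5) → 95.4212
  f2: (p8, p4, p2) → 71.4798
  f3: (p0, p4, p5) → 87.2730
  f4: (p0, p8, p4) → 46.1252
  f5: (p3, p2, p5) → 12.9783
  f6: (p3, p4, p5) → 38.3694
  f7: (p3, p4, p2) → 49.6214
  f8: (p1, p2, p7) → 34.9127
  f9: (p1, p8, p2) → 60.3764
  f10: (p1, p0, p7) → 25.0964
  f11: (p1, p0, p8) → 34.7645
  f12: (p6, p7, p5) → 39.6348
  f13: (p6, p0, p5) → 21.0105
  f14: (p6, p0, p7) → 44.4123
Σ area = 661.476

Euler characteristic 9−21+14 = 2 ✓

facets=14 area=661.476


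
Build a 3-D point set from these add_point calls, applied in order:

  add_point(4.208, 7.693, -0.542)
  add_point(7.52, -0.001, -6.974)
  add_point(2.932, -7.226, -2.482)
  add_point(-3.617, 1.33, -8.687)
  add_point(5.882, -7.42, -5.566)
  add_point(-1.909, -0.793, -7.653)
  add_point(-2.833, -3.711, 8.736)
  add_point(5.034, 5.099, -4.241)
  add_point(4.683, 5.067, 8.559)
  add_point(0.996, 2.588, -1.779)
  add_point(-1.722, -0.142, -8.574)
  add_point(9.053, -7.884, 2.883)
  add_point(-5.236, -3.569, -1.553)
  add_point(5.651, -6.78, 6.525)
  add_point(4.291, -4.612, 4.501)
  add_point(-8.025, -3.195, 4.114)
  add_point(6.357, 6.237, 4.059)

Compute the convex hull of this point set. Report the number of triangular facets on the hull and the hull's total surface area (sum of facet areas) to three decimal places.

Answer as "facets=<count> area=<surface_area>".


facets=26 area=803.468

Extreme-point indices: [0, 1, 2, 3, 4, 5, 6, 7, 8, 10, 11, 12, 13, 15, 16] — 15 of 17 on the boundary.

Triangle areas on the boundary:
  f1: (p3, p0, p15) → 90.2309
  f2: (p8, p0, p15) → 73.8728
  f3: (p6, p8, p15) → 36.5918
  f4: (p16, p8, p11) → 35.4817
  f5: (p16, p8, p0) → 9.0511
  f6: (p12, p3, p15) → 17.6394
  f7: (p1, p4, p11) → 34.5418
  f8: (p1, p16, p11) → 75.5747
  f9: (p13, p8, p11) → 28.3893
  f10: (p13, p6, p8) → 50.3499
  f11: (p13, p6, p15) → 27.1024
  f12: (p2, p12, p15) → 24.3705
  f13: (p2, p12, p4) → 13.3403
  f14: (p2, p4, p11) → 17.4238
  f15: (p2, p13, p15) → 61.1670
  f16: (p2, p13, p11) → 20.8176
  f17: (p5, p12, p3) → 10.4046
  f18: (p5, p12, p4) → 38.9670
  f19: (p7, p3, p0) → 21.9734
  f20: (p7, p1, p3) → 32.4734
  f21: (p7, p16, p0) → 10.6908
  f22: (p7, p1, p16) → 23.5475
  f23: (p10, p5, p3) → 1.3267
  f24: (p10, p5, p4) → 5.4678
  f25: (p10, p1, p3) → 7.1061
  f26: (p10, p1, p4) → 35.5661
Σ area = 803.468

Check V−E+F: 15 − 39 + 26 = 2.


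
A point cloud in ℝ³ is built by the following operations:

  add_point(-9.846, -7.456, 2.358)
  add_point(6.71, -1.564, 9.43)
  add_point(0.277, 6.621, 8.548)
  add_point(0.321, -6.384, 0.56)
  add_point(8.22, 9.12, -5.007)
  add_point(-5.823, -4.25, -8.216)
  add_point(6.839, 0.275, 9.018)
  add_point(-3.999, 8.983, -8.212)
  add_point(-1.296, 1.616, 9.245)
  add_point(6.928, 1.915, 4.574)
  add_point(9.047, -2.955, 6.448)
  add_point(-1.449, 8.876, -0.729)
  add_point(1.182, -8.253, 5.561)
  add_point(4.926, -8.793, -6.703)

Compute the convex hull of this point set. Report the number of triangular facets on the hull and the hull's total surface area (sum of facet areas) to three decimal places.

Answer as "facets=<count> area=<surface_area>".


Points on the hull: [0, 1, 2, 4, 5, 6, 7, 8, 10, 11, 12, 13] (12 of 14).

Facet areas (half cross-product norm):
  f1: (p13, p4, p10) → 117.5032
  f2: (p12, p13, p0) → 73.8590
  f3: (p12, p13, p10) → 60.6118
  f4: (p5, p13, p0) → 68.8942
  f5: (p6, p4, p10) → 38.5866
  f6: (p6, p2, p4) → 71.1537
  f7: (p7, p13, p4) → 113.0082
  f8: (p7, p5, p13) → 75.9402
  f9: (p7, p2, p0) → 150.2944
  f10: (p7, p5, p0) → 74.5002
  f11: (p1, p12, p10) → 18.7592
  f12: (p1, p6, p10) → 3.7771
  f13: (p1, p6, p2) → 6.6475
  f14: (p11, p2, p4) → 49.9339
  f15: (p11, p7, p4) → 41.6449
  f16: (p11, p7, p2) → 9.9820
  f17: (p8, p2, p0) → 26.2658
  f18: (p8, p1, p2) → 22.7356
  f19: (p8, p12, p0) → 61.1782
  f20: (p8, p1, p12) → 39.1796
Σ area = 1124.455

Euler: V−E+F = 12−30+20 = 2.

facets=20 area=1124.455


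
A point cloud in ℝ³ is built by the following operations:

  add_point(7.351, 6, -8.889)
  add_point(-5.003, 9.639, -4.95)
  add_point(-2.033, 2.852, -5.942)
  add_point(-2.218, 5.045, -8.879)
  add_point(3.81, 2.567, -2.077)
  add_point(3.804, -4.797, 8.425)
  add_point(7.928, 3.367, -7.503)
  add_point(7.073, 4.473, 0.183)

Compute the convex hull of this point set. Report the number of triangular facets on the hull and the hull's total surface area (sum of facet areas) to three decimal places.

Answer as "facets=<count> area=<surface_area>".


Extreme-point indices: [0, 1, 2, 3, 5, 6, 7] — 7 of 8 on the boundary.

Triangle areas on the boundary:
  f1: (p2, p5, p1) → 58.4792
  f2: (p2, p5, p6) → 85.8257
  f3: (p7, p5, p1) → 86.8200
  f4: (p7, p0, p1) → 59.6550
  f5: (p7, p5, p6) → 41.5889
  f6: (p7, p0, p6) → 11.2708
  f7: (p3, p0, p6) → 14.4966
  f8: (p3, p2, p6) → 18.4246
  f9: (p3, p0, p1) → 29.9968
  f10: (p3, p2, p1) → 12.2042
Σ area = 418.762

Euler: V−E+F = 7−15+10 = 2.

facets=10 area=418.762


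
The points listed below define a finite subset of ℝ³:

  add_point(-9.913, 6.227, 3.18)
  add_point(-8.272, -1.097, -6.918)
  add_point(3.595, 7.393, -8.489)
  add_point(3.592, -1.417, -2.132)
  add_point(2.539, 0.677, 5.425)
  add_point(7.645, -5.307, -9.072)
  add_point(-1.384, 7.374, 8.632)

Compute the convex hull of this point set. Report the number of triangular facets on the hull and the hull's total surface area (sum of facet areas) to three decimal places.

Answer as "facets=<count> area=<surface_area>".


Extreme-point indices: [0, 1, 2, 4, 5, 6] — 6 of 7 on the boundary.

Facet areas (half cross-product norm):
  f1: (p6, p2, p0) → 87.1902
  f2: (p1, p2, p0) → 91.3426
  f3: (p1, p2, p5) → 93.3819
  f4: (p4, p1, p5) → 118.3715
  f5: (p4, p2, p5) → 96.6702
  f6: (p4, p6, p2) → 64.9977
  f7: (p4, p6, p0) → 42.5750
  f8: (p4, p1, p0) → 84.7700
Σ area = 679.299

Euler: V−E+F = 6−12+8 = 2.

facets=8 area=679.299


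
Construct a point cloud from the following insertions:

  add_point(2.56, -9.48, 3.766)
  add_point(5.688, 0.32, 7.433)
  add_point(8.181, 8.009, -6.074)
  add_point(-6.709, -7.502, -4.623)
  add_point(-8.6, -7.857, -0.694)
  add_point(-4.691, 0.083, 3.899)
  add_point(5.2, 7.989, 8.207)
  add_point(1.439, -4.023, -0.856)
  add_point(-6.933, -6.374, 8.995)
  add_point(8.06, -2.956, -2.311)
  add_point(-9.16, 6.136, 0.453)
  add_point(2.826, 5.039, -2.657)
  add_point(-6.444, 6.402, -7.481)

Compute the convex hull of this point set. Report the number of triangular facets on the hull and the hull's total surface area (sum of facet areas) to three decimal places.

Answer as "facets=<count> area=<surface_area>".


Extreme-point indices: [0, 1, 2, 3, 4, 6, 8, 9, 10, 12] — 10 of 13 on the boundary.

Area of each hull facet:
  f1: (p6, p12, p10) → 68.0172
  f2: (p6, p12, p2) → 107.1683
  f3: (p4, p12, p10) → 58.8449
  f4: (p3, p12, p2) → 104.3294
  f5: (p3, p4, p12) → 29.9160
  f6: (p3, p4, p0) → 26.4847
  f7: (p8, p1, p6) → 50.9583
  f8: (p8, p6, p10) → 120.0108
  f9: (p8, p4, p10) → 68.1185
  f10: (p8, p4, p0) → 52.4624
  f11: (p8, p1, p0) → 60.7524
  f12: (p9, p3, p2) → 87.9913
  f13: (p9, p3, p0) → 65.9819
  f14: (p9, p1, p0) → 49.0541
  f15: (p9, p6, p2) → 80.0867
  f16: (p9, p1, p6) → 37.0654
Σ area = 1067.242

Euler: V−E+F = 10−24+16 = 2.

facets=16 area=1067.242


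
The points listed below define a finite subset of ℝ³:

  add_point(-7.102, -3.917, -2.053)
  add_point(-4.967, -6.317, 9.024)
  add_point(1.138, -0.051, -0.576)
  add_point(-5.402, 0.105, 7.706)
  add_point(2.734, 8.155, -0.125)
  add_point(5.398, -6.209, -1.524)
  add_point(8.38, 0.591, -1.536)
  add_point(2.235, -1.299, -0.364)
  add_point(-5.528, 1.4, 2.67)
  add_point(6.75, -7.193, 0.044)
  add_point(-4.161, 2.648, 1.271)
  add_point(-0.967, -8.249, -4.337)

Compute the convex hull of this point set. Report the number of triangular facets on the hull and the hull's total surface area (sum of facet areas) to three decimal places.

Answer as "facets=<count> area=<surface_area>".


Hull vertices (10/12): indices [0, 1, 3, 4, 5, 6, 8, 9, 10, 11].

Facet areas (half cross-product norm):
  f1: (p9, p1, p6) → 58.4751
  f2: (p11, p4, p0) → 61.5582
  f3: (p11, p4, p6) → 62.1776
  f4: (p11, p1, p0) → 45.2589
  f5: (p11, p9, p1) → 61.1346
  f6: (p3, p1, p0) → 34.5863
  f7: (p3, p4, p6) → 66.1473
  f8: (p3, p1, p6) → 54.3377
  f9: (p5, p9, p6) → 8.4044
  f10: (p5, p11, p6) → 21.3438
  f11: (p5, p11, p9) → 6.2278
  f12: (p8, p3, p0) → 16.9043
  f13: (p8, p3, p4) → 26.5429
  f14: (p10, p4, p0) → 24.1349
  f15: (p10, p8, p0) → 8.3795
  f16: (p10, p8, p4) → 4.9137
Σ area = 560.527

Check V−E+F: 10 − 24 + 16 = 2.

facets=16 area=560.527
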